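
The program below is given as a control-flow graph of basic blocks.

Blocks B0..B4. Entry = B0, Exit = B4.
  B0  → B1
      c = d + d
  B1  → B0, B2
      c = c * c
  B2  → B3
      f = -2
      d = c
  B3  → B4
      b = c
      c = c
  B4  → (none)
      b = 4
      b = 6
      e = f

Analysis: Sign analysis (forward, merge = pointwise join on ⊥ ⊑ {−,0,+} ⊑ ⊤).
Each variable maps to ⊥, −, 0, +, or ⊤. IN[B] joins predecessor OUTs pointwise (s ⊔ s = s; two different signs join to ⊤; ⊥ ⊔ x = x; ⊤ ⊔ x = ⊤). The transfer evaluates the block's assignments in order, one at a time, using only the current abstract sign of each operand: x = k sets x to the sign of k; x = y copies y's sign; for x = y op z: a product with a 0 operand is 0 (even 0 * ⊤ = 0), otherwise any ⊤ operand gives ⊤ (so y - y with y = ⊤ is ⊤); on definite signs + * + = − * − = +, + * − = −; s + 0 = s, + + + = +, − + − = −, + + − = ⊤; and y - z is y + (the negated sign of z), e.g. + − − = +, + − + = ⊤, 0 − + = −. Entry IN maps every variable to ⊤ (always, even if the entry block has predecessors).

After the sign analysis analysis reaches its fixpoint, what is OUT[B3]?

Answer: {a: ⊤, b: ⊤, c: ⊤, d: ⊤, e: ⊤, f: -}

Trace:
Converged values:
  B0: | IN=(all ⊤) | OUT=(all ⊤)
  B1: | IN=(all ⊤) | OUT=(all ⊤)
  B2: | IN=(all ⊤) | OUT={f:-; rest ⊤}
  B3: | IN={f:-; rest ⊤} | OUT={f:-; rest ⊤}
  B4: | IN={f:-; rest ⊤} | OUT={b:+, e:-, f:-; rest ⊤}

Merge at B3: IN[B3] = OUT[B2] = {a: ⊤, b: ⊤, c: ⊤, d: ⊤, e: ⊤, f: -}
Applying B3's transfer function to that IN value gives OUT[B3] (row B3 above).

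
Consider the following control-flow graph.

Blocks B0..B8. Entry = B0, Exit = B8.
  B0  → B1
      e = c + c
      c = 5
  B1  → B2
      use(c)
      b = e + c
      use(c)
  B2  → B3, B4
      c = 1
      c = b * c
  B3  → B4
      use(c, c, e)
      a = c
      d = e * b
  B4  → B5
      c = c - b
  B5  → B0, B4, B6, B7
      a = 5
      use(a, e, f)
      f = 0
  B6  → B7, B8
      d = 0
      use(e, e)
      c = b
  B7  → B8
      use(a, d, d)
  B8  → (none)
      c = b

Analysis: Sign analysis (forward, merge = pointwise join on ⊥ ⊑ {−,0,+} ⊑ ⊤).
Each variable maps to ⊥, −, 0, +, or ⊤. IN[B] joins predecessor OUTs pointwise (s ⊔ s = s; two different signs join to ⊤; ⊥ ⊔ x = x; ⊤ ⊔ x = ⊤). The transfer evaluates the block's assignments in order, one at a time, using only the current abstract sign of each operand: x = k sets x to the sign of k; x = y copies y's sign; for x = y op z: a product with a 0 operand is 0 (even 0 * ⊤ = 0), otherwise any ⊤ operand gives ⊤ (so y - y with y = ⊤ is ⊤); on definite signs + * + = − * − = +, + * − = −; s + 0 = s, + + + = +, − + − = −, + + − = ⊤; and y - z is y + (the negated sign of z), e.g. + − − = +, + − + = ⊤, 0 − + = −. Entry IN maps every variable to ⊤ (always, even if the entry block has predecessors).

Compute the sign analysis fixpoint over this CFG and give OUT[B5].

Converged values:
  B0: | IN=(all ⊤) | OUT={c:+; rest ⊤}
  B1: | IN={c:+; rest ⊤} | OUT={c:+; rest ⊤}
  B2: | IN={c:+; rest ⊤} | OUT=(all ⊤)
  B3: | IN=(all ⊤) | OUT=(all ⊤)
  B4: | IN=(all ⊤) | OUT=(all ⊤)
  B5: | IN=(all ⊤) | OUT={a:+, f:0; rest ⊤}
  B6: | IN={a:+, f:0; rest ⊤} | OUT={a:+, d:0, f:0; rest ⊤}
  B7: | IN={a:+, f:0; rest ⊤} | OUT={a:+, f:0; rest ⊤}
  B8: | IN={a:+, f:0; rest ⊤} | OUT={a:+, f:0; rest ⊤}

Merge at B5: IN[B5] = OUT[B4] = {a: ⊤, b: ⊤, c: ⊤, d: ⊤, e: ⊤, f: ⊤}
Applying B5's transfer function to that IN value gives OUT[B5] (row B5 above).

Answer: {a: +, b: ⊤, c: ⊤, d: ⊤, e: ⊤, f: 0}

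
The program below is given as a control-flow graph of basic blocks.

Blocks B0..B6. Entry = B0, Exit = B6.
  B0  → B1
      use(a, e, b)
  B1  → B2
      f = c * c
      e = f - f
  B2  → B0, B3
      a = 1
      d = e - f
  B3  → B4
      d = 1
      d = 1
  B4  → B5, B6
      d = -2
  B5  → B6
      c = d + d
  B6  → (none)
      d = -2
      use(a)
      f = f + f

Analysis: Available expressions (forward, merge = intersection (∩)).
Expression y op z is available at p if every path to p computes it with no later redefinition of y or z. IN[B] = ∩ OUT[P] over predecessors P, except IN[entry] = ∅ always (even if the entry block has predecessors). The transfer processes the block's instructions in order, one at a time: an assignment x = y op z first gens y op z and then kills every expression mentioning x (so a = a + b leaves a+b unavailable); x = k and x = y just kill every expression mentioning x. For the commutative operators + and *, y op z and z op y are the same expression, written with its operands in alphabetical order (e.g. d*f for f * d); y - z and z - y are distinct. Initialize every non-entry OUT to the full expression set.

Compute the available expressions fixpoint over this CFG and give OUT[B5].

Converged values:
  B0:  IN={}  OUT={}
  B1:  IN={}  OUT={c*c, f-f}
  B2:  IN={c*c, f-f}  OUT={c*c, e-f, f-f}
  B3:  IN={c*c, e-f, f-f}  OUT={c*c, e-f, f-f}
  B4:  IN={c*c, e-f, f-f}  OUT={c*c, e-f, f-f}
  B5:  IN={c*c, e-f, f-f}  OUT={d+d, e-f, f-f}
  B6:  IN={e-f, f-f}  OUT={}

Merge at B5: IN[B5] = OUT[B4] = {c*c, e-f, f-f}
Applying B5's transfer function to that IN value gives OUT[B5] (row B5 above).

Answer: {d+d, e-f, f-f}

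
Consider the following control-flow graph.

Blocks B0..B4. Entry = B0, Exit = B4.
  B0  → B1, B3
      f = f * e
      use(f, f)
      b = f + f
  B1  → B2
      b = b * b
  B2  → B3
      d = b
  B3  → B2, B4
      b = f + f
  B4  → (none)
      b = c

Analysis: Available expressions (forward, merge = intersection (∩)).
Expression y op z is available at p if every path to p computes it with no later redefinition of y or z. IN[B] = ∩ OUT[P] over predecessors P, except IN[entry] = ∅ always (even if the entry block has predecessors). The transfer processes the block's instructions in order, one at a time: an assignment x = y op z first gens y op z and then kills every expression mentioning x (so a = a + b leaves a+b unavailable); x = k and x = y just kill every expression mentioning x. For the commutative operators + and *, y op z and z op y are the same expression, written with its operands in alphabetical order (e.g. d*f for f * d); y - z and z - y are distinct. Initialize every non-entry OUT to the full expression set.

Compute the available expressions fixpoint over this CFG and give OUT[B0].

Answer: {f+f}

Derivation:
Fixpoint table:
  B0:   IN={}   OUT={f+f}
  B1:   IN={f+f}   OUT={f+f}
  B2:   IN={f+f}   OUT={f+f}
  B3:   IN={f+f}   OUT={f+f}
  B4:   IN={f+f}   OUT={f+f}

B0 is the boundary node: IN[B0] = {}
Applying B0's transfer function to that IN value gives OUT[B0] (row B0 above).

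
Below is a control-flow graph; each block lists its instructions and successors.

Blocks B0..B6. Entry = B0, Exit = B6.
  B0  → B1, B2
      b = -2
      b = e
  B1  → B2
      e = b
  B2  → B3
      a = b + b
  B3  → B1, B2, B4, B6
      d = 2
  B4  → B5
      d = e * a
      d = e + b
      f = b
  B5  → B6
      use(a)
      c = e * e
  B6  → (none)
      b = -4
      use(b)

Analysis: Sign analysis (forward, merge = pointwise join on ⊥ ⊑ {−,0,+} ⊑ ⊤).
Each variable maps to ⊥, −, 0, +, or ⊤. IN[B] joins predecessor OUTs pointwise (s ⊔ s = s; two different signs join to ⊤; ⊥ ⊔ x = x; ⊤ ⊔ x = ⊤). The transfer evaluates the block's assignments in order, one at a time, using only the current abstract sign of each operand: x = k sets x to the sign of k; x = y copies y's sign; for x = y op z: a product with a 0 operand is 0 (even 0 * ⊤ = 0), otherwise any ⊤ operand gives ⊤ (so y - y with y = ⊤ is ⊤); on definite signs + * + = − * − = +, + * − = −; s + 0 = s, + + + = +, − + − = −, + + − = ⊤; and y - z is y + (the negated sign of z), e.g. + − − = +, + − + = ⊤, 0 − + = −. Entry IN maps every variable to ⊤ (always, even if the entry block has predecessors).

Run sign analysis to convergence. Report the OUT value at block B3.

Answer: {a: ⊤, b: ⊤, c: ⊤, d: +, e: ⊤, f: ⊤}

Derivation:
Converged values:
  B0:   IN=(all ⊤)   OUT=(all ⊤)
  B1:   IN=(all ⊤)   OUT=(all ⊤)
  B2:   IN=(all ⊤)   OUT=(all ⊤)
  B3:   IN=(all ⊤)   OUT={d:+; rest ⊤}
  B4:   IN={d:+; rest ⊤}   OUT=(all ⊤)
  B5:   IN=(all ⊤)   OUT=(all ⊤)
  B6:   IN=(all ⊤)   OUT={b:-; rest ⊤}

Merge at B3: IN[B3] = OUT[B2] = {a: ⊤, b: ⊤, c: ⊤, d: ⊤, e: ⊤, f: ⊤}
Applying B3's transfer function to that IN value gives OUT[B3] (row B3 above).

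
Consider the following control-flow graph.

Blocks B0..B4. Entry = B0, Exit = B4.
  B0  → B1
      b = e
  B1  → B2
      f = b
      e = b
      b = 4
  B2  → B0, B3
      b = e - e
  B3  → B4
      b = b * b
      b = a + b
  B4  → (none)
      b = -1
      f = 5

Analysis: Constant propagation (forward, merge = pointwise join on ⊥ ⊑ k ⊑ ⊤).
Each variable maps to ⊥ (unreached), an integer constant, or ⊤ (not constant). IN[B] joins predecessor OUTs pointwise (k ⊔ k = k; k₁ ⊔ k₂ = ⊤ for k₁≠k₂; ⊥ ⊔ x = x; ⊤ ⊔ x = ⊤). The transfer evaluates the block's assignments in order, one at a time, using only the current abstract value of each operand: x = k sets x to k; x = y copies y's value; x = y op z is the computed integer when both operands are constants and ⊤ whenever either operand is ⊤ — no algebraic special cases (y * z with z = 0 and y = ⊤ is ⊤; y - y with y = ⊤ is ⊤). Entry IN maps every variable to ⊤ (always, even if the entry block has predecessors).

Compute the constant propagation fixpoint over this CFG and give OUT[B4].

Answer: {a: ⊤, b: -1, c: ⊤, d: ⊤, e: ⊤, f: 5}

Working:
Converged values:
  B0:   IN=(all ⊤)   OUT=(all ⊤)
  B1:   IN=(all ⊤)   OUT={b:4; rest ⊤}
  B2:   IN={b:4; rest ⊤}   OUT=(all ⊤)
  B3:   IN=(all ⊤)   OUT=(all ⊤)
  B4:   IN=(all ⊤)   OUT={b:-1, f:5; rest ⊤}

Merge at B4: IN[B4] = OUT[B3] = {a: ⊤, b: ⊤, c: ⊤, d: ⊤, e: ⊤, f: ⊤}
Applying B4's transfer function to that IN value gives OUT[B4] (row B4 above).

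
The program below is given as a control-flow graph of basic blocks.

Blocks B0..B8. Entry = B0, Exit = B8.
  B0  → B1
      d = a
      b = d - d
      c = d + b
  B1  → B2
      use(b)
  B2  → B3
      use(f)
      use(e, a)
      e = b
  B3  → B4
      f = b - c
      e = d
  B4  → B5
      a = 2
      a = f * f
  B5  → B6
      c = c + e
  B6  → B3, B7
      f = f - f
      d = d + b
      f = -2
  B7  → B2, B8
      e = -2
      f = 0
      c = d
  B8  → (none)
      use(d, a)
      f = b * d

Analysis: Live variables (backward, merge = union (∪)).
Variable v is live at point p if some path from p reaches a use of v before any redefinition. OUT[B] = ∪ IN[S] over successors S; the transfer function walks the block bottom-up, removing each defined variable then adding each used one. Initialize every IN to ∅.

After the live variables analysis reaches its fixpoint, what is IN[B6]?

Per-block solution:
  B0:   IN={a, e, f}   OUT={a, b, c, d, e, f}
  B1:   IN={a, b, c, d, e, f}   OUT={a, b, c, d, e, f}
  B2:   IN={a, b, c, d, e, f}   OUT={b, c, d}
  B3:   IN={b, c, d}   OUT={b, c, d, e, f}
  B4:   IN={b, c, d, e, f}   OUT={a, b, c, d, e, f}
  B5:   IN={a, b, c, d, e, f}   OUT={a, b, c, d, f}
  B6:   IN={a, b, c, d, f}   OUT={a, b, c, d}
  B7:   IN={a, b, d}   OUT={a, b, c, d, e, f}
  B8:   IN={a, b, d}   OUT={}

Merge at B6: OUT[B6] = IN[B3] ⊔ IN[B7] = {a, b, c, d}
Applying B6's transfer function to that OUT value gives IN[B6] (row B6 above).

Answer: {a, b, c, d, f}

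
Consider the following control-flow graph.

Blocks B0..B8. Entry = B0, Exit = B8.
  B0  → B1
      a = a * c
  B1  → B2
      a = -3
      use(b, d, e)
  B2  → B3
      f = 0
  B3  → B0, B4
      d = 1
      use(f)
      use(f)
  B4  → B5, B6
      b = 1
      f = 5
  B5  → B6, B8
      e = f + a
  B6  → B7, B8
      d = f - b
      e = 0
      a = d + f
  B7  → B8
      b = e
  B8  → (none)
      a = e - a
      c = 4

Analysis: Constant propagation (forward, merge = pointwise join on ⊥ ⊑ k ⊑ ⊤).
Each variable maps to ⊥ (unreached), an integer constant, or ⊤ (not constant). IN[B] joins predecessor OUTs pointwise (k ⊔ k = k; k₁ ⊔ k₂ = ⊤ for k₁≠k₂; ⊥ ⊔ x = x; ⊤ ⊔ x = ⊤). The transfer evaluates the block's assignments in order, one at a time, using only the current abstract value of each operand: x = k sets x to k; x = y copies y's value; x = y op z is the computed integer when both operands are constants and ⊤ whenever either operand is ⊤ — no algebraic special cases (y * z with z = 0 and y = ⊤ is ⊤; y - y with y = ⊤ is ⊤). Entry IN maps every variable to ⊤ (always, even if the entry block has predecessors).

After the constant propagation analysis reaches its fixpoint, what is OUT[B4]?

Answer: {a: -3, b: 1, c: ⊤, d: 1, e: ⊤, f: 5}

Trace:
Per-block solution:
  B0:  IN=(all ⊤)  OUT=(all ⊤)
  B1:  IN=(all ⊤)  OUT={a:-3; rest ⊤}
  B2:  IN={a:-3; rest ⊤}  OUT={a:-3, f:0; rest ⊤}
  B3:  IN={a:-3, f:0; rest ⊤}  OUT={a:-3, d:1, f:0; rest ⊤}
  B4:  IN={a:-3, d:1, f:0; rest ⊤}  OUT={a:-3, b:1, d:1, f:5; rest ⊤}
  B5:  IN={a:-3, b:1, d:1, f:5; rest ⊤}  OUT={a:-3, b:1, d:1, e:2, f:5; rest ⊤}
  B6:  IN={a:-3, b:1, d:1, f:5; rest ⊤}  OUT={a:9, b:1, d:4, e:0, f:5; rest ⊤}
  B7:  IN={a:9, b:1, d:4, e:0, f:5; rest ⊤}  OUT={a:9, b:0, d:4, e:0, f:5; rest ⊤}
  B8:  IN={f:5; rest ⊤}  OUT={c:4, f:5; rest ⊤}

Merge at B4: IN[B4] = OUT[B3] = {a: -3, b: ⊤, c: ⊤, d: 1, e: ⊤, f: 0}
Applying B4's transfer function to that IN value gives OUT[B4] (row B4 above).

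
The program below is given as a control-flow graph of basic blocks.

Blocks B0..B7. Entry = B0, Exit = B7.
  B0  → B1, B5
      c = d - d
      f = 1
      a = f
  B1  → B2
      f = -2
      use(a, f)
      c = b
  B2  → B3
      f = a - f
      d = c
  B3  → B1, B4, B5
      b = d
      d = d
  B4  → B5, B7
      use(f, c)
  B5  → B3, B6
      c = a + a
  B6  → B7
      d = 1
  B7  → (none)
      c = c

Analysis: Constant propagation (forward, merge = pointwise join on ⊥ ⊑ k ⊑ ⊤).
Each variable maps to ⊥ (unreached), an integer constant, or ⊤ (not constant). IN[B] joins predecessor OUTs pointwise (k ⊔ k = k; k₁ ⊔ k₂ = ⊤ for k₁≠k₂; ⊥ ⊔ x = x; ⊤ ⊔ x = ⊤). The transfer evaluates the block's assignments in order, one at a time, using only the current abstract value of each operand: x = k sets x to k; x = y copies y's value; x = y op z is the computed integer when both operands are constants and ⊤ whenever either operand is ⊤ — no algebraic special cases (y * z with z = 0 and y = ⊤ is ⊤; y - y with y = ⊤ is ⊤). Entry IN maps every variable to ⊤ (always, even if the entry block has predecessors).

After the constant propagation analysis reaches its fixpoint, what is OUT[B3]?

Answer: {a: 1, b: ⊤, c: ⊤, d: ⊤, e: ⊤, f: ⊤}

Working:
Converged values:
  B0:  IN=(all ⊤)  OUT={a:1, f:1; rest ⊤}
  B1:  IN={a:1; rest ⊤}  OUT={a:1, f:-2; rest ⊤}
  B2:  IN={a:1, f:-2; rest ⊤}  OUT={a:1, f:3; rest ⊤}
  B3:  IN={a:1; rest ⊤}  OUT={a:1; rest ⊤}
  B4:  IN={a:1; rest ⊤}  OUT={a:1; rest ⊤}
  B5:  IN={a:1; rest ⊤}  OUT={a:1, c:2; rest ⊤}
  B6:  IN={a:1, c:2; rest ⊤}  OUT={a:1, c:2, d:1; rest ⊤}
  B7:  IN={a:1; rest ⊤}  OUT={a:1; rest ⊤}

Merge at B3: IN[B3] = OUT[B2] ⊔ OUT[B5] = {a: 1, b: ⊤, c: ⊤, d: ⊤, e: ⊤, f: ⊤}
Applying B3's transfer function to that IN value gives OUT[B3] (row B3 above).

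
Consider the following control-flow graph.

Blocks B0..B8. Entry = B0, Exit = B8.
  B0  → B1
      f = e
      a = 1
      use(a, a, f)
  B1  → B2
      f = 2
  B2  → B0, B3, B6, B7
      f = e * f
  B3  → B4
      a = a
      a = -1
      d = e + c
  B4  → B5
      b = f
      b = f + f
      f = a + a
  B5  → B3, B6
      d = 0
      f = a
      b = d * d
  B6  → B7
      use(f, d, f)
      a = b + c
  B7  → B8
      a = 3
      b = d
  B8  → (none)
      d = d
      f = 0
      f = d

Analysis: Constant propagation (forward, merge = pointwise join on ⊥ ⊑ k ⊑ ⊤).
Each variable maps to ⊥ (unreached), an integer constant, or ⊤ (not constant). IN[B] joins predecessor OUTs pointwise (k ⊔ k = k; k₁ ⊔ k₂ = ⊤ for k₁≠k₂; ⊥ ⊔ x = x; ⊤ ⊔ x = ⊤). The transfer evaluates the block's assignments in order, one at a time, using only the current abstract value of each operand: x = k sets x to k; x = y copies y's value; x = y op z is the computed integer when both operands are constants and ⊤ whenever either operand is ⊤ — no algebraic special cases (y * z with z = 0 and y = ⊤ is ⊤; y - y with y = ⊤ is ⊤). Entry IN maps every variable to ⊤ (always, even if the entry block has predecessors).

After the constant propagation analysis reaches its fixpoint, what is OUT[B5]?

Fixpoint table:
  B0: | IN=(all ⊤) | OUT={a:1; rest ⊤}
  B1: | IN={a:1; rest ⊤} | OUT={a:1, f:2; rest ⊤}
  B2: | IN={a:1, f:2; rest ⊤} | OUT={a:1; rest ⊤}
  B3: | IN=(all ⊤) | OUT={a:-1; rest ⊤}
  B4: | IN={a:-1; rest ⊤} | OUT={a:-1, f:-2; rest ⊤}
  B5: | IN={a:-1, f:-2; rest ⊤} | OUT={a:-1, b:0, d:0, f:-1; rest ⊤}
  B6: | IN=(all ⊤) | OUT=(all ⊤)
  B7: | IN=(all ⊤) | OUT={a:3; rest ⊤}
  B8: | IN={a:3; rest ⊤} | OUT={a:3; rest ⊤}

Merge at B5: IN[B5] = OUT[B4] = {a: -1, b: ⊤, c: ⊤, d: ⊤, e: ⊤, f: -2}
Applying B5's transfer function to that IN value gives OUT[B5] (row B5 above).

Answer: {a: -1, b: 0, c: ⊤, d: 0, e: ⊤, f: -1}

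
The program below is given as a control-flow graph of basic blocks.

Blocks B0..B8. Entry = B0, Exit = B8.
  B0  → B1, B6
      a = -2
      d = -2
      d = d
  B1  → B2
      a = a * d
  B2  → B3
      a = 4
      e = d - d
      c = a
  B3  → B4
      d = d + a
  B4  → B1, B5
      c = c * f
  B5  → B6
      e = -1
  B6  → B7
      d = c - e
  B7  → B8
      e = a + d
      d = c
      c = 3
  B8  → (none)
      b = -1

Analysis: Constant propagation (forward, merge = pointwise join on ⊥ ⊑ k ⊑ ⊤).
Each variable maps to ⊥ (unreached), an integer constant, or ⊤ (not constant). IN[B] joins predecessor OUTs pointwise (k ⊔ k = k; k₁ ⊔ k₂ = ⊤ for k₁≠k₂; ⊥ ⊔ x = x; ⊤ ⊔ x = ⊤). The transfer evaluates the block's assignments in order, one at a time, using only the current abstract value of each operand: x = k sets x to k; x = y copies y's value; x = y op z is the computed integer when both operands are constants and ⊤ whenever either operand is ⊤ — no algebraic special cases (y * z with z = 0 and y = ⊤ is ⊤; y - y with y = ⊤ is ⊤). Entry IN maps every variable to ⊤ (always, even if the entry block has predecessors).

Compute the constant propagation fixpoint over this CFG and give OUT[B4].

Answer: {a: 4, b: ⊤, c: ⊤, d: ⊤, e: ⊤, f: ⊤}

Working:
Per-block solution:
  B0:   IN=(all ⊤)   OUT={a:-2, d:-2; rest ⊤}
  B1:   IN=(all ⊤)   OUT=(all ⊤)
  B2:   IN=(all ⊤)   OUT={a:4, c:4; rest ⊤}
  B3:   IN={a:4, c:4; rest ⊤}   OUT={a:4, c:4; rest ⊤}
  B4:   IN={a:4, c:4; rest ⊤}   OUT={a:4; rest ⊤}
  B5:   IN={a:4; rest ⊤}   OUT={a:4, e:-1; rest ⊤}
  B6:   IN=(all ⊤)   OUT=(all ⊤)
  B7:   IN=(all ⊤)   OUT={c:3; rest ⊤}
  B8:   IN={c:3; rest ⊤}   OUT={b:-1, c:3; rest ⊤}

Merge at B4: IN[B4] = OUT[B3] = {a: 4, b: ⊤, c: 4, d: ⊤, e: ⊤, f: ⊤}
Applying B4's transfer function to that IN value gives OUT[B4] (row B4 above).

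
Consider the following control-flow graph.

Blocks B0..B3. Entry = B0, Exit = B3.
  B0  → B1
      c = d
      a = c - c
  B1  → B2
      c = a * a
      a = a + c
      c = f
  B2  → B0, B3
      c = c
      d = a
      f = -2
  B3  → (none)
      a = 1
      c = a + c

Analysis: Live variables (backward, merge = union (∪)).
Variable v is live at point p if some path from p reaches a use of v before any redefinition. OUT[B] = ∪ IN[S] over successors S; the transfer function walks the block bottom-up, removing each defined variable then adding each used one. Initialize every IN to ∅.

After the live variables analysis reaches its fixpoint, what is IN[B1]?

Answer: {a, f}

Working:
Converged values:
  B0:  IN={d, f}  OUT={a, f}
  B1:  IN={a, f}  OUT={a, c}
  B2:  IN={a, c}  OUT={c, d, f}
  B3:  IN={c}  OUT={}

Merge at B1: OUT[B1] = IN[B2] = {a, c}
Applying B1's transfer function to that OUT value gives IN[B1] (row B1 above).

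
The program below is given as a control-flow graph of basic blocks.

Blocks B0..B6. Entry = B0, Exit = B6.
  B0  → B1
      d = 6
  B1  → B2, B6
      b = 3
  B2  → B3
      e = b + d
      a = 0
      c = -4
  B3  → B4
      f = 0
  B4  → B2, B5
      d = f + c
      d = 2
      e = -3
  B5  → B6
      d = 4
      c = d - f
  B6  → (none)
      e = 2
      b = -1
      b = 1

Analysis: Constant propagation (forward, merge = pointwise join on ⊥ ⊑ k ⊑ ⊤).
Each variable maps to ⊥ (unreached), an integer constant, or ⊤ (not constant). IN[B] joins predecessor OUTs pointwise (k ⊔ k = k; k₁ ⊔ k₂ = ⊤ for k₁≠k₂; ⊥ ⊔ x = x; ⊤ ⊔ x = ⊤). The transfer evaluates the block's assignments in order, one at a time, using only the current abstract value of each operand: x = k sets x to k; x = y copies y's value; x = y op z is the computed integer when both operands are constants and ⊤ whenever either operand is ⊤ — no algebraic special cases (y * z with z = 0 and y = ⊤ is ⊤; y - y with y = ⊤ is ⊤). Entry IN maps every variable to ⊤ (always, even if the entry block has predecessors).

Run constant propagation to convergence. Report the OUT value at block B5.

Answer: {a: 0, b: 3, c: 4, d: 4, e: -3, f: 0}

Derivation:
Per-block solution:
  B0: | IN=(all ⊤) | OUT={d:6; rest ⊤}
  B1: | IN={d:6; rest ⊤} | OUT={b:3, d:6; rest ⊤}
  B2: | IN={b:3; rest ⊤} | OUT={a:0, b:3, c:-4; rest ⊤}
  B3: | IN={a:0, b:3, c:-4; rest ⊤} | OUT={a:0, b:3, c:-4, f:0; rest ⊤}
  B4: | IN={a:0, b:3, c:-4, f:0; rest ⊤} | OUT={a:0, b:3, c:-4, d:2, e:-3, f:0; rest ⊤}
  B5: | IN={a:0, b:3, c:-4, d:2, e:-3, f:0; rest ⊤} | OUT={a:0, b:3, c:4, d:4, e:-3, f:0; rest ⊤}
  B6: | IN={b:3; rest ⊤} | OUT={b:1, e:2; rest ⊤}

Merge at B5: IN[B5] = OUT[B4] = {a: 0, b: 3, c: -4, d: 2, e: -3, f: 0}
Applying B5's transfer function to that IN value gives OUT[B5] (row B5 above).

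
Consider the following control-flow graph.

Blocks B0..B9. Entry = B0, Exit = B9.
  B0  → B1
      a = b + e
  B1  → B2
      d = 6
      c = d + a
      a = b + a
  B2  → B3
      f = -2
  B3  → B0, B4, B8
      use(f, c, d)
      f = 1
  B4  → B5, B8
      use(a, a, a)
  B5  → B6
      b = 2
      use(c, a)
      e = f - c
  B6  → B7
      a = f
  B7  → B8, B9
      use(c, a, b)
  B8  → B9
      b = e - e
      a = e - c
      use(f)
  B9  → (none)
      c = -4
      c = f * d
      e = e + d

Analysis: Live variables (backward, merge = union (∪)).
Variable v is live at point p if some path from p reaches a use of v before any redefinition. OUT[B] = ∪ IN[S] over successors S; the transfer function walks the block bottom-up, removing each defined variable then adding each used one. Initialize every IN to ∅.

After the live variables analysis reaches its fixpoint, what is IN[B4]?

Converged values:
  B0: | IN={b, e} | OUT={a, b, e}
  B1: | IN={a, b, e} | OUT={a, b, c, d, e}
  B2: | IN={a, b, c, d, e} | OUT={a, b, c, d, e, f}
  B3: | IN={a, b, c, d, e, f} | OUT={a, b, c, d, e, f}
  B4: | IN={a, c, d, e, f} | OUT={a, c, d, e, f}
  B5: | IN={a, c, d, f} | OUT={b, c, d, e, f}
  B6: | IN={b, c, d, e, f} | OUT={a, b, c, d, e, f}
  B7: | IN={a, b, c, d, e, f} | OUT={c, d, e, f}
  B8: | IN={c, d, e, f} | OUT={d, e, f}
  B9: | IN={d, e, f} | OUT={}

Merge at B4: OUT[B4] = IN[B5] ⊔ IN[B8] = {a, c, d, e, f}
Applying B4's transfer function to that OUT value gives IN[B4] (row B4 above).

Answer: {a, c, d, e, f}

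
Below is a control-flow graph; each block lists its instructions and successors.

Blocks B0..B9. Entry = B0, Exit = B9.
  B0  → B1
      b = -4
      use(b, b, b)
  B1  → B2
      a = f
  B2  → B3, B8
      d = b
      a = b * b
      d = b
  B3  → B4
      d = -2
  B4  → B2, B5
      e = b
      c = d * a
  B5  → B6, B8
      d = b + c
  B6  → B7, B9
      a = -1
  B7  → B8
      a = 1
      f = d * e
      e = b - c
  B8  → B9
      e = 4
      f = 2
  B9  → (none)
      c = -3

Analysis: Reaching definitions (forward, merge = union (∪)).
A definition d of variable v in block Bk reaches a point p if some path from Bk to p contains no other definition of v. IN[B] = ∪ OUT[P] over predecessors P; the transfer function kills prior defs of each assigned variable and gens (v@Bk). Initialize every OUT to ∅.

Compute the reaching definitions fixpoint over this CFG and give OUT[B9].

Per-block solution:
  B0:   IN={}   OUT={b@B0}
  B1:   IN={b@B0}   OUT={a@B1, b@B0}
  B2:   IN={a@B1, a@B2, b@B0, c@B4, d@B3, e@B4}   OUT={a@B2, b@B0, c@B4, d@B2, e@B4}
  B3:   IN={a@B2, b@B0, c@B4, d@B2, e@B4}   OUT={a@B2, b@B0, c@B4, d@B3, e@B4}
  B4:   IN={a@B2, b@B0, c@B4, d@B3, e@B4}   OUT={a@B2, b@B0, c@B4, d@B3, e@B4}
  B5:   IN={a@B2, b@B0, c@B4, d@B3, e@B4}   OUT={a@B2, b@B0, c@B4, d@B5, e@B4}
  B6:   IN={a@B2, b@B0, c@B4, d@B5, e@B4}   OUT={a@B6, b@B0, c@B4, d@B5, e@B4}
  B7:   IN={a@B6, b@B0, c@B4, d@B5, e@B4}   OUT={a@B7, b@B0, c@B4, d@B5, e@B7, f@B7}
  B8:   IN={a@B2, a@B7, b@B0, c@B4, d@B2, d@B5, e@B4, e@B7, f@B7}   OUT={a@B2, a@B7, b@B0, c@B4, d@B2, d@B5, e@B8, f@B8}
  B9:   IN={a@B2, a@B6, a@B7, b@B0, c@B4, d@B2, d@B5, e@B4, e@B8, f@B8}   OUT={a@B2, a@B6, a@B7, b@B0, c@B9, d@B2, d@B5, e@B4, e@B8, f@B8}

Merge at B9: IN[B9] = OUT[B6] ⊔ OUT[B8] = {a@B2, a@B6, a@B7, b@B0, c@B4, d@B2, d@B5, e@B4, e@B8, f@B8}
Applying B9's transfer function to that IN value gives OUT[B9] (row B9 above).

Answer: {a@B2, a@B6, a@B7, b@B0, c@B9, d@B2, d@B5, e@B4, e@B8, f@B8}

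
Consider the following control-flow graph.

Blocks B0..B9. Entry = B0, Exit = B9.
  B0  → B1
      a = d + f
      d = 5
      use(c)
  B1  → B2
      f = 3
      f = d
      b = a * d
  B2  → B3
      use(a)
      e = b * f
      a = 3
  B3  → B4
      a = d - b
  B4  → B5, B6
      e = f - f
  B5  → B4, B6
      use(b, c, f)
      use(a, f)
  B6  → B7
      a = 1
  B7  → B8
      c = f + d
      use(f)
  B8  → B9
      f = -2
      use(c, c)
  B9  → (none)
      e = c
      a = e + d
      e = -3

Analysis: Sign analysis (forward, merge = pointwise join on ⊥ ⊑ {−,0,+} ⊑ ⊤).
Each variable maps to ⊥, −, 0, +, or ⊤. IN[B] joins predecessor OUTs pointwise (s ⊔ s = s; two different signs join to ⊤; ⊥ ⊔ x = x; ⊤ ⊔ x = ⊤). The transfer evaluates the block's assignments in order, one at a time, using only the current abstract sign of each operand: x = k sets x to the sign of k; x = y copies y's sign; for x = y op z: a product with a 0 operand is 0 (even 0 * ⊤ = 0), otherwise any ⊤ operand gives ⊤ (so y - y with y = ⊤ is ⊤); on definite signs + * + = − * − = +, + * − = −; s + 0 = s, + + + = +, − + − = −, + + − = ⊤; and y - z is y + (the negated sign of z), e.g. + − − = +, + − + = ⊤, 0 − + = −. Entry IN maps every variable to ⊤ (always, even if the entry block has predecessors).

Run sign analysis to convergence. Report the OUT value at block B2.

Fixpoint table:
  B0:  IN=(all ⊤)  OUT={d:+; rest ⊤}
  B1:  IN={d:+; rest ⊤}  OUT={d:+, f:+; rest ⊤}
  B2:  IN={d:+, f:+; rest ⊤}  OUT={a:+, d:+, f:+; rest ⊤}
  B3:  IN={a:+, d:+, f:+; rest ⊤}  OUT={d:+, f:+; rest ⊤}
  B4:  IN={d:+, f:+; rest ⊤}  OUT={d:+, f:+; rest ⊤}
  B5:  IN={d:+, f:+; rest ⊤}  OUT={d:+, f:+; rest ⊤}
  B6:  IN={d:+, f:+; rest ⊤}  OUT={a:+, d:+, f:+; rest ⊤}
  B7:  IN={a:+, d:+, f:+; rest ⊤}  OUT={a:+, c:+, d:+, f:+; rest ⊤}
  B8:  IN={a:+, c:+, d:+, f:+; rest ⊤}  OUT={a:+, c:+, d:+, f:-; rest ⊤}
  B9:  IN={a:+, c:+, d:+, f:-; rest ⊤}  OUT={a:+, c:+, d:+, e:-, f:-; rest ⊤}

Merge at B2: IN[B2] = OUT[B1] = {a: ⊤, b: ⊤, c: ⊤, d: +, e: ⊤, f: +}
Applying B2's transfer function to that IN value gives OUT[B2] (row B2 above).

Answer: {a: +, b: ⊤, c: ⊤, d: +, e: ⊤, f: +}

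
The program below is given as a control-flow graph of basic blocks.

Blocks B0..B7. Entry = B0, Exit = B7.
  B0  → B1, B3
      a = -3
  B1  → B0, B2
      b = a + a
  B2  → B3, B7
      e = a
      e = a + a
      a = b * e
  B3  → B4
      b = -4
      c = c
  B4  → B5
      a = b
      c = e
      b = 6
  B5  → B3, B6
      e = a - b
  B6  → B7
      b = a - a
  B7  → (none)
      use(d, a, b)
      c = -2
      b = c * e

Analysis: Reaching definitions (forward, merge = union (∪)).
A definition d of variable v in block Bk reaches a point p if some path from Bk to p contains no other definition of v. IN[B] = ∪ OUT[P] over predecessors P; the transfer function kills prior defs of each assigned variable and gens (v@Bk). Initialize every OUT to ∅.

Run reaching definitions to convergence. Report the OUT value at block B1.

Per-block solution:
  B0: | IN={a@B0, b@B1} | OUT={a@B0, b@B1}
  B1: | IN={a@B0, b@B1} | OUT={a@B0, b@B1}
  B2: | IN={a@B0, b@B1} | OUT={a@B2, b@B1, e@B2}
  B3: | IN={a@B0, a@B2, a@B4, b@B1, b@B4, c@B4, e@B2, e@B5} | OUT={a@B0, a@B2, a@B4, b@B3, c@B3, e@B2, e@B5}
  B4: | IN={a@B0, a@B2, a@B4, b@B3, c@B3, e@B2, e@B5} | OUT={a@B4, b@B4, c@B4, e@B2, e@B5}
  B5: | IN={a@B4, b@B4, c@B4, e@B2, e@B5} | OUT={a@B4, b@B4, c@B4, e@B5}
  B6: | IN={a@B4, b@B4, c@B4, e@B5} | OUT={a@B4, b@B6, c@B4, e@B5}
  B7: | IN={a@B2, a@B4, b@B1, b@B6, c@B4, e@B2, e@B5} | OUT={a@B2, a@B4, b@B7, c@B7, e@B2, e@B5}

Merge at B1: IN[B1] = OUT[B0] = {a@B0, b@B1}
Applying B1's transfer function to that IN value gives OUT[B1] (row B1 above).

Answer: {a@B0, b@B1}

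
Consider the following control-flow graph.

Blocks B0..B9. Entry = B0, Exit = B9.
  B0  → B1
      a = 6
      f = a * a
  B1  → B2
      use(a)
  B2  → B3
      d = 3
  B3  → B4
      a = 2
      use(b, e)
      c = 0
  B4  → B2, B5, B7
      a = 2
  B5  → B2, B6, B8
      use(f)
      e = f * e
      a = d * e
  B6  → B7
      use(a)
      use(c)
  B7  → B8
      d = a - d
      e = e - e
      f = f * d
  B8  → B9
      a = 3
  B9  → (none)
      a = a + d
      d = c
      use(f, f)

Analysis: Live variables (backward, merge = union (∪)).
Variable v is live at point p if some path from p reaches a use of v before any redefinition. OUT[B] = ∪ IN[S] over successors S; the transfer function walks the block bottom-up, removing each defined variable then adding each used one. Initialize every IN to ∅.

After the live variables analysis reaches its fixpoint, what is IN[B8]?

Converged values:
  B0: | IN={b, e} | OUT={a, b, e, f}
  B1: | IN={a, b, e, f} | OUT={b, e, f}
  B2: | IN={b, e, f} | OUT={b, d, e, f}
  B3: | IN={b, d, e, f} | OUT={b, c, d, e, f}
  B4: | IN={b, c, d, e, f} | OUT={a, b, c, d, e, f}
  B5: | IN={b, c, d, e, f} | OUT={a, b, c, d, e, f}
  B6: | IN={a, c, d, e, f} | OUT={a, c, d, e, f}
  B7: | IN={a, c, d, e, f} | OUT={c, d, f}
  B8: | IN={c, d, f} | OUT={a, c, d, f}
  B9: | IN={a, c, d, f} | OUT={}

Merge at B8: OUT[B8] = IN[B9] = {a, c, d, f}
Applying B8's transfer function to that OUT value gives IN[B8] (row B8 above).

Answer: {c, d, f}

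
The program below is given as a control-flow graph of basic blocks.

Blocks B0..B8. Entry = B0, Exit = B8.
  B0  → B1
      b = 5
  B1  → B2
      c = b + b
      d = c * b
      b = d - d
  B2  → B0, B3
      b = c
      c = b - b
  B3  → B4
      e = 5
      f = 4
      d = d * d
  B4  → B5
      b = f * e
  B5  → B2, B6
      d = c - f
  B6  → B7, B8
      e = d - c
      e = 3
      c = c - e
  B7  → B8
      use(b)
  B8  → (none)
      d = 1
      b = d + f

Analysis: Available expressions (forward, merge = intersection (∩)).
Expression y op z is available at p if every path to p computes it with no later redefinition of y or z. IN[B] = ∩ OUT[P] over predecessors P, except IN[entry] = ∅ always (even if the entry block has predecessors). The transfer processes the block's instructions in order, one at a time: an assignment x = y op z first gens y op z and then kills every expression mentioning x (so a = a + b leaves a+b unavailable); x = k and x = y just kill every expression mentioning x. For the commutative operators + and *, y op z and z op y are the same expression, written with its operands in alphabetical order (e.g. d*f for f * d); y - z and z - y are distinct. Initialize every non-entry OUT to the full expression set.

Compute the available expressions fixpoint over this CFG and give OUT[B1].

Answer: {d-d}

Derivation:
Per-block solution:
  B0:  IN={}  OUT={}
  B1:  IN={}  OUT={d-d}
  B2:  IN={}  OUT={b-b}
  B3:  IN={b-b}  OUT={b-b}
  B4:  IN={b-b}  OUT={e*f}
  B5:  IN={e*f}  OUT={c-f, e*f}
  B6:  IN={c-f, e*f}  OUT={}
  B7:  IN={}  OUT={}
  B8:  IN={}  OUT={d+f}

Merge at B1: IN[B1] = OUT[B0] = {}
Applying B1's transfer function to that IN value gives OUT[B1] (row B1 above).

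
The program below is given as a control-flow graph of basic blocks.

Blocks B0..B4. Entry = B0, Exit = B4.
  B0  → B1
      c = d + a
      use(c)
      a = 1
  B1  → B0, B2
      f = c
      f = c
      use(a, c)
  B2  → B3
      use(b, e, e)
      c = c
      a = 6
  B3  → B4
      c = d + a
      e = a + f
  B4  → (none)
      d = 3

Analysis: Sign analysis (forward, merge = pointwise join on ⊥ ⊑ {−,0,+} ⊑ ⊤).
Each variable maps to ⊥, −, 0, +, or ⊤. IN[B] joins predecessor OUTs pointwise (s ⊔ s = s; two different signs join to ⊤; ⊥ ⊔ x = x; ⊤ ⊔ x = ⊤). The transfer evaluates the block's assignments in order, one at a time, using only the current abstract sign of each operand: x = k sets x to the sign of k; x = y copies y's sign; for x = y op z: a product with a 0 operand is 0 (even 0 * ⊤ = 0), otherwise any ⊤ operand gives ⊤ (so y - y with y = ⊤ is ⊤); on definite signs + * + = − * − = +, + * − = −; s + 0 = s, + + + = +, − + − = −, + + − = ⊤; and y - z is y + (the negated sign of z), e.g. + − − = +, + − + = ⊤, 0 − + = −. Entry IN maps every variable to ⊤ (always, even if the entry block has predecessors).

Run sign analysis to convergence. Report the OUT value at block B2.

Answer: {a: +, b: ⊤, c: ⊤, d: ⊤, e: ⊤, f: ⊤}

Derivation:
Fixpoint table:
  B0: | IN=(all ⊤) | OUT={a:+; rest ⊤}
  B1: | IN={a:+; rest ⊤} | OUT={a:+; rest ⊤}
  B2: | IN={a:+; rest ⊤} | OUT={a:+; rest ⊤}
  B3: | IN={a:+; rest ⊤} | OUT={a:+; rest ⊤}
  B4: | IN={a:+; rest ⊤} | OUT={a:+, d:+; rest ⊤}

Merge at B2: IN[B2] = OUT[B1] = {a: +, b: ⊤, c: ⊤, d: ⊤, e: ⊤, f: ⊤}
Applying B2's transfer function to that IN value gives OUT[B2] (row B2 above).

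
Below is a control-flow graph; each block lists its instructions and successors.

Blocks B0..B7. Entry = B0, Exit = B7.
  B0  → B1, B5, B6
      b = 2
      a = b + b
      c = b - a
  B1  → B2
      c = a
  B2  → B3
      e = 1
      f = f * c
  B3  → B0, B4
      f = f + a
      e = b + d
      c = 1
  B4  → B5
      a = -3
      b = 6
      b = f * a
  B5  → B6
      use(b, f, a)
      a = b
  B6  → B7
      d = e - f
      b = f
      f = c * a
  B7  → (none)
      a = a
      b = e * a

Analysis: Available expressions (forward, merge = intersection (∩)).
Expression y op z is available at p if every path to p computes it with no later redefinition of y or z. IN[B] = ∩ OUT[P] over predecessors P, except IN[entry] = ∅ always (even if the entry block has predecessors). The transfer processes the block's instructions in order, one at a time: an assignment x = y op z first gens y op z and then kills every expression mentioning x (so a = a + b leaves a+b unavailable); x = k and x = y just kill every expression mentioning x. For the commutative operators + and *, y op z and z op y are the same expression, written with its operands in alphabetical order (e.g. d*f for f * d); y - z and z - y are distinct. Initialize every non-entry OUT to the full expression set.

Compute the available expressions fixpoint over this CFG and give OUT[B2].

Answer: {b+b, b-a}

Derivation:
Converged values:
  B0: | IN={} | OUT={b+b, b-a}
  B1: | IN={b+b, b-a} | OUT={b+b, b-a}
  B2: | IN={b+b, b-a} | OUT={b+b, b-a}
  B3: | IN={b+b, b-a} | OUT={b+b, b+d, b-a}
  B4: | IN={b+b, b+d, b-a} | OUT={a*f}
  B5: | IN={} | OUT={}
  B6: | IN={} | OUT={a*c}
  B7: | IN={a*c} | OUT={a*e}

Merge at B2: IN[B2] = OUT[B1] = {b+b, b-a}
Applying B2's transfer function to that IN value gives OUT[B2] (row B2 above).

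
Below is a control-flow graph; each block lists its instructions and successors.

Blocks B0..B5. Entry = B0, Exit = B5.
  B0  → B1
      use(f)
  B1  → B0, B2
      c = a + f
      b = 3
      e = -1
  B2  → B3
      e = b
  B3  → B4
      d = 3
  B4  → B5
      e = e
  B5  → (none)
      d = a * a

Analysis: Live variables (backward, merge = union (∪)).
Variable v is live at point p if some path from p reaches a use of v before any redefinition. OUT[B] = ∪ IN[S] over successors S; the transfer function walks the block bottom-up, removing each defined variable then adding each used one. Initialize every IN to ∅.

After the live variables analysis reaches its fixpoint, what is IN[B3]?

Answer: {a, e}

Derivation:
Per-block solution:
  B0:   IN={a, f}   OUT={a, f}
  B1:   IN={a, f}   OUT={a, b, f}
  B2:   IN={a, b}   OUT={a, e}
  B3:   IN={a, e}   OUT={a, e}
  B4:   IN={a, e}   OUT={a}
  B5:   IN={a}   OUT={}

Merge at B3: OUT[B3] = IN[B4] = {a, e}
Applying B3's transfer function to that OUT value gives IN[B3] (row B3 above).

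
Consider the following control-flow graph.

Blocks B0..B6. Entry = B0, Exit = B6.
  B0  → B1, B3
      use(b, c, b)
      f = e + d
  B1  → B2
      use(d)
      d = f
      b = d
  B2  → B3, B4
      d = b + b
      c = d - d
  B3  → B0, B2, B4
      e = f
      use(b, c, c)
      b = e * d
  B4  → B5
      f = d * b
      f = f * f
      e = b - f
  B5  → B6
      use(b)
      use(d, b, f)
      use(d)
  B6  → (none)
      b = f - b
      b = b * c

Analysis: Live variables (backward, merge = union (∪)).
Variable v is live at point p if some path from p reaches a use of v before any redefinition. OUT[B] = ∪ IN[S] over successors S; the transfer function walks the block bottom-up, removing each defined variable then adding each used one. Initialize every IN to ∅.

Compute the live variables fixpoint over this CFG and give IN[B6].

Answer: {b, c, f}

Working:
Per-block solution:
  B0: | IN={b, c, d, e} | OUT={b, c, d, f}
  B1: | IN={d, f} | OUT={b, f}
  B2: | IN={b, f} | OUT={b, c, d, f}
  B3: | IN={b, c, d, f} | OUT={b, c, d, e, f}
  B4: | IN={b, c, d} | OUT={b, c, d, f}
  B5: | IN={b, c, d, f} | OUT={b, c, f}
  B6: | IN={b, c, f} | OUT={}

B6 is the boundary node: OUT[B6] = {}
Applying B6's transfer function to that OUT value gives IN[B6] (row B6 above).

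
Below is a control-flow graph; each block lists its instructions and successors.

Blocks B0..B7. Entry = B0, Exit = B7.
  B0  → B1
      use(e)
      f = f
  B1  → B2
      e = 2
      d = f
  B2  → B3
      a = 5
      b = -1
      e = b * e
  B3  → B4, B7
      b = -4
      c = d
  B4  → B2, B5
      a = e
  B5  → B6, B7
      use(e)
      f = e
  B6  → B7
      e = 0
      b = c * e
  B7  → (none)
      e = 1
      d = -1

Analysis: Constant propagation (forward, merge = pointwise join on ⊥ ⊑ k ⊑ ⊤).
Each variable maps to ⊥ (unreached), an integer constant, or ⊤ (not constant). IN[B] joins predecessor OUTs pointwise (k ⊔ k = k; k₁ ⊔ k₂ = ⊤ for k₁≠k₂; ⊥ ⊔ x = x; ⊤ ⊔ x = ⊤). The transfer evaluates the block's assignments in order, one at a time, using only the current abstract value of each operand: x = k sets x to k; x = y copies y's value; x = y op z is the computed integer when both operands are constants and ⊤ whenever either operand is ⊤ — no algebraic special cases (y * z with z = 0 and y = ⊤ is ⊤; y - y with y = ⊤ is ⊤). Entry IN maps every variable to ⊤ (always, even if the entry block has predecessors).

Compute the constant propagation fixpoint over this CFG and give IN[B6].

Converged values:
  B0:   IN=(all ⊤)   OUT=(all ⊤)
  B1:   IN=(all ⊤)   OUT={e:2; rest ⊤}
  B2:   IN=(all ⊤)   OUT={a:5, b:-1; rest ⊤}
  B3:   IN={a:5, b:-1; rest ⊤}   OUT={a:5, b:-4; rest ⊤}
  B4:   IN={a:5, b:-4; rest ⊤}   OUT={b:-4; rest ⊤}
  B5:   IN={b:-4; rest ⊤}   OUT={b:-4; rest ⊤}
  B6:   IN={b:-4; rest ⊤}   OUT={e:0; rest ⊤}
  B7:   IN=(all ⊤)   OUT={d:-1, e:1; rest ⊤}

Merge at B6: IN[B6] = OUT[B5] = {a: ⊤, b: -4, c: ⊤, d: ⊤, e: ⊤, f: ⊤}

Answer: {a: ⊤, b: -4, c: ⊤, d: ⊤, e: ⊤, f: ⊤}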